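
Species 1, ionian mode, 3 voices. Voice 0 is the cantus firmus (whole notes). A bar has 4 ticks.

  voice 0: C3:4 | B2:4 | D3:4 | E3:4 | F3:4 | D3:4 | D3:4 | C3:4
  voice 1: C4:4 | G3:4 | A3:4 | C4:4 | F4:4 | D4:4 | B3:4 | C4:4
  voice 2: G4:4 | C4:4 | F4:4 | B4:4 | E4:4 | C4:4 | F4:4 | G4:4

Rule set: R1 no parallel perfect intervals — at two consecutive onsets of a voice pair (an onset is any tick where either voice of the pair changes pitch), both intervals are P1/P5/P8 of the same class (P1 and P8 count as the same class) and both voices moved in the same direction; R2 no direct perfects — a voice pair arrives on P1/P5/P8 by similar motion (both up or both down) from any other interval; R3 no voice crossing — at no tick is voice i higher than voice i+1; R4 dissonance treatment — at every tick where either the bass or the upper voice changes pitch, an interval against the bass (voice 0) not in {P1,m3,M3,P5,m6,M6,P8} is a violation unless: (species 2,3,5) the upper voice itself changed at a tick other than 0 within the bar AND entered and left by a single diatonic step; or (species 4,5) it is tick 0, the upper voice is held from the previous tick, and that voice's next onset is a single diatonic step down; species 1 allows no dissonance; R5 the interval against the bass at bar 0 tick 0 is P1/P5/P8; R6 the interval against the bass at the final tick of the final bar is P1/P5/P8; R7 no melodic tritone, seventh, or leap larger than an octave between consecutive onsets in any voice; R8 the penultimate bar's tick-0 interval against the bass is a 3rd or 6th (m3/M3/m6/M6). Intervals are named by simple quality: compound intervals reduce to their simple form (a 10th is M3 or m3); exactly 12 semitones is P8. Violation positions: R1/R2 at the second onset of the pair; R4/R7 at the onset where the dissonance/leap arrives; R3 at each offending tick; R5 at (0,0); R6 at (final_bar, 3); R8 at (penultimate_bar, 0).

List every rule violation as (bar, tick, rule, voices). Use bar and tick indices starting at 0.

(1, 0, R4, (0, 2))
(2, 0, R2, (0, 1))
(3, 0, R2, (0, 2))
(3, 0, R7, (2,))
(4, 0, R2, (0, 1))
(4, 0, R3, (1, 2))
(4, 0, R4, (0, 2))
(4, 1, R3, (1, 2))
(4, 2, R3, (1, 2))
(4, 3, R3, (1, 2))
(5, 0, R1, (0, 1))
(5, 0, R3, (1, 2))
(5, 0, R4, (0, 2))
(5, 1, R3, (1, 2))
(5, 2, R3, (1, 2))
(5, 3, R3, (1, 2))
(7, 0, R2, (1, 2))

bar 0: v0=C3 v1=C4 v2=G4 downbeat P5
bar 1: v0=B2 v1=G3 v2=C4 downbeat m2
bar 2: v0=D3 v1=A3 v2=F4 downbeat m3
bar 3: v0=E3 v1=C4 v2=B4 downbeat P5
bar 4: v0=F3 v1=F4 v2=E4 downbeat M7
bar 5: v0=D3 v1=D4 v2=C4 downbeat m7
bar 6: v0=D3 v1=B3 v2=F4 downbeat m3
bar 7: v0=C3 v1=C4 v2=G4 downbeat P5
  -> R4 @ bar 1 tick 0 v(0, 2): B2/C4 m2 untreated
  -> R2 @ bar 2 tick 0 v(0, 1): B2/G3 m6 -> D3/A3 P5 similar
  -> R2 @ bar 3 tick 0 v(0, 2): D3/F4 m3 -> E3/B4 P5 similar
  -> R7 @ bar 3 tick 0 v(2,): F4->B4 leap 6st
  -> R2 @ bar 4 tick 0 v(0, 1): E3/C4 m6 -> F3/F4 P8 similar
  -> R3 @ bar 4 tick 0 v(1, 2): F4 above E4
  -> R4 @ bar 4 tick 0 v(0, 2): F3/E4 M7 untreated
  -> R3 @ bar 4 tick 1 v(1, 2): F4 above E4
  -> R3 @ bar 4 tick 2 v(1, 2): F4 above E4
  -> R3 @ bar 4 tick 3 v(1, 2): F4 above E4
  -> R1 @ bar 5 tick 0 v(0, 1): F3/F4 P8 -> D3/D4 P8 similar
  -> R3 @ bar 5 tick 0 v(1, 2): D4 above C4
  -> R4 @ bar 5 tick 0 v(0, 2): D3/C4 m7 untreated
  -> R3 @ bar 5 tick 1 v(1, 2): D4 above C4
  -> R3 @ bar 5 tick 2 v(1, 2): D4 above C4
  -> R3 @ bar 5 tick 3 v(1, 2): D4 above C4
  -> R2 @ bar 7 tick 0 v(1, 2): B3/F4 TT -> C4/G4 P5 similar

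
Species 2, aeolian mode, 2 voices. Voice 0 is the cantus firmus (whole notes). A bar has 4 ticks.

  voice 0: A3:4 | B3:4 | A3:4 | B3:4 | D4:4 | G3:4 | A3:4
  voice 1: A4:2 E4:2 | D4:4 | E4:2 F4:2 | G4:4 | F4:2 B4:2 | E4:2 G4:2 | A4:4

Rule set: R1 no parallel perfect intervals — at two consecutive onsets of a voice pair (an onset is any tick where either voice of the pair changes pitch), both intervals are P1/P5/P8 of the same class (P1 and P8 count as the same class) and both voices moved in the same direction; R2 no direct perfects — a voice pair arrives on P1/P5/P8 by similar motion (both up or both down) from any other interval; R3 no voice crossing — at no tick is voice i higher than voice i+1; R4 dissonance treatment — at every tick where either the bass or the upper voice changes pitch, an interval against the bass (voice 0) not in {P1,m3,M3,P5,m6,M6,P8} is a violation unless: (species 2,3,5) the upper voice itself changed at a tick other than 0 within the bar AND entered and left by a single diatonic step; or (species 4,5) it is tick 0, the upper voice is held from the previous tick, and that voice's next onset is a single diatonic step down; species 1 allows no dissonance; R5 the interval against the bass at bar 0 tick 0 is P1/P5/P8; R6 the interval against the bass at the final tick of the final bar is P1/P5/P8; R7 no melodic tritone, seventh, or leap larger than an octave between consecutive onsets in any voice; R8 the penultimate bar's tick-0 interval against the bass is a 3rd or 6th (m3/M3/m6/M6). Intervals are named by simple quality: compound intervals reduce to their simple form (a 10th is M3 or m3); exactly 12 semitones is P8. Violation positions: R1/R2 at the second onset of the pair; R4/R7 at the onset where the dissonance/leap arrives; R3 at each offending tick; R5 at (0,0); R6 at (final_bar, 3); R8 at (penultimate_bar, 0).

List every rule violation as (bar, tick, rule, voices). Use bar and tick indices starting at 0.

bar 0: v0=A3 v1=A4 downbeat P8
bar 1: v0=B3 v1=D4 downbeat m3
bar 2: v0=A3 v1=E4 downbeat P5
bar 3: v0=B3 v1=G4 downbeat m6
bar 4: v0=D4 v1=F4 downbeat m3
bar 5: v0=G3 v1=E4 downbeat M6
bar 6: v0=A3 v1=A4 downbeat P8
  -> R7 @ bar 4 tick 2 v(1,): F4->B4 leap 6st
  -> R1 @ bar 6 tick 0 v(0, 1): G3/G4 P8 -> A3/A4 P8 similar

(4, 2, R7, (1,))
(6, 0, R1, (0, 1))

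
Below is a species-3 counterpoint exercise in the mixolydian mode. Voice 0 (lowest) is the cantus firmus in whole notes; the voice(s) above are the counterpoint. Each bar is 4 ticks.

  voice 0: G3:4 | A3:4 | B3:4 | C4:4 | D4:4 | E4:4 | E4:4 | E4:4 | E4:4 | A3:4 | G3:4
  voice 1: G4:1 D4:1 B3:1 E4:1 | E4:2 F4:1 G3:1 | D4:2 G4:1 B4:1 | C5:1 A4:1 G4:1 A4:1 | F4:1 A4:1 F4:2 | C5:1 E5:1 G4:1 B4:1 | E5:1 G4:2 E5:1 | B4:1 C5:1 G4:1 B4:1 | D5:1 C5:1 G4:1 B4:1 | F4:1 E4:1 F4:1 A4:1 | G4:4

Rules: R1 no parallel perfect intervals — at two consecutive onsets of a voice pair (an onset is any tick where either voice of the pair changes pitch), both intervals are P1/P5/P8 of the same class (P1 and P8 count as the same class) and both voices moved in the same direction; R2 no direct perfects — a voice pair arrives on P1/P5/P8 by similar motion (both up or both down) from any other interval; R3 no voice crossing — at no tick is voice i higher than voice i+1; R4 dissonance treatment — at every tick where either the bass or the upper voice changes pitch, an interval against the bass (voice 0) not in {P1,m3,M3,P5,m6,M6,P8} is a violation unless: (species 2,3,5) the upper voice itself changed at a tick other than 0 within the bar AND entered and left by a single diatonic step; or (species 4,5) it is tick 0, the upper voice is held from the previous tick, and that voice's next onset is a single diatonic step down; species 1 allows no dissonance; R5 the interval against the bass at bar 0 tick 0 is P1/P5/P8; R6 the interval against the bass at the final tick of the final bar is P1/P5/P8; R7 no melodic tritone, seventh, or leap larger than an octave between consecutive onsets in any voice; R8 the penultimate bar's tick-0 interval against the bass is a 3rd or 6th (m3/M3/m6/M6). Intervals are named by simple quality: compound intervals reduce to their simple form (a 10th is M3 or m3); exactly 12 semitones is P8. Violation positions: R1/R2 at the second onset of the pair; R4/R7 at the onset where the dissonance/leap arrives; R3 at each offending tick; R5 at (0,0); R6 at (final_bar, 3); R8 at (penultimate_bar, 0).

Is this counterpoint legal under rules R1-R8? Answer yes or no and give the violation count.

bar 0: v0=G3 v1=G4 (P8)
bar 1: v0=A3 v1=E4 (P5)
bar 2: v0=B3 v1=D4 (m3)
bar 3: v0=C4 v1=C5 (P8)
bar 4: v0=D4 v1=F4 (m3)
bar 5: v0=E4 v1=C5 (m6)
bar 6: v0=E4 v1=E5 (P8)
bar 7: v0=E4 v1=B4 (P5)
bar 8: v0=E4 v1=D5 (m7)
bar 9: v0=A3 v1=F4 (m6)
bar 10: v0=G3 v1=G4 (P8)
  R3 @ bar1.3: A3 above G3
  R4 @ bar1.3: A3/G3 M2 untreated
  R7 @ bar1.3: F4->G3 leap 10st
  R1 @ bar3.0: B3/B4 P8 -> C4/C5 P8 similar
  R4 @ bar8.0: E4/D5 m7 untreated
  R7 @ bar9.0: B4->F4 leap 6st
  R1 @ bar10.0: A3/A4 P8 -> G3/G4 P8 similar

No (7 violations)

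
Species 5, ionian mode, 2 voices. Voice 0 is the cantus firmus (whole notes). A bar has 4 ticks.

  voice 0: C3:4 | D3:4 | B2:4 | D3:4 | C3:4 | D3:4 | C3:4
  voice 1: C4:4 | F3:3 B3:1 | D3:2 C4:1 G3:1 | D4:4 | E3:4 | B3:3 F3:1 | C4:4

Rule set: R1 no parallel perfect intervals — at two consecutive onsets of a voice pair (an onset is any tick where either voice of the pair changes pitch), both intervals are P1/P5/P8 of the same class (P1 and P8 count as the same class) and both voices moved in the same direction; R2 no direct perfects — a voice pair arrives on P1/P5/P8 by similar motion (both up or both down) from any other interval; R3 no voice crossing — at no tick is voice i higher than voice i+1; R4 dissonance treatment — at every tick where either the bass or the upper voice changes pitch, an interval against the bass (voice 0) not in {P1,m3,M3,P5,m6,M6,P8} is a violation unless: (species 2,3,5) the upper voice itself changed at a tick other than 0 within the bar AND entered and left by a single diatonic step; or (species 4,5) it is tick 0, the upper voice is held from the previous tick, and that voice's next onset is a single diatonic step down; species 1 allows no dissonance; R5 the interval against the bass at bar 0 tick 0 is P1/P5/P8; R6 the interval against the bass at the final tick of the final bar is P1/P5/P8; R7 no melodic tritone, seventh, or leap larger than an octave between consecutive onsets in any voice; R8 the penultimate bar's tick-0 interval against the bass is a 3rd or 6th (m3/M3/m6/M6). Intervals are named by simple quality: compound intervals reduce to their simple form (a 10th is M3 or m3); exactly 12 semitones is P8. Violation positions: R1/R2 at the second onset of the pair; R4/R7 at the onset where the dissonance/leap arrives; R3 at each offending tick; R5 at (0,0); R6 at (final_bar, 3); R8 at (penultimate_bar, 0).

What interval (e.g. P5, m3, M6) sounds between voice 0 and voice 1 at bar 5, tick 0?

voice 0=D3 voice 1=B3 -> M6

M6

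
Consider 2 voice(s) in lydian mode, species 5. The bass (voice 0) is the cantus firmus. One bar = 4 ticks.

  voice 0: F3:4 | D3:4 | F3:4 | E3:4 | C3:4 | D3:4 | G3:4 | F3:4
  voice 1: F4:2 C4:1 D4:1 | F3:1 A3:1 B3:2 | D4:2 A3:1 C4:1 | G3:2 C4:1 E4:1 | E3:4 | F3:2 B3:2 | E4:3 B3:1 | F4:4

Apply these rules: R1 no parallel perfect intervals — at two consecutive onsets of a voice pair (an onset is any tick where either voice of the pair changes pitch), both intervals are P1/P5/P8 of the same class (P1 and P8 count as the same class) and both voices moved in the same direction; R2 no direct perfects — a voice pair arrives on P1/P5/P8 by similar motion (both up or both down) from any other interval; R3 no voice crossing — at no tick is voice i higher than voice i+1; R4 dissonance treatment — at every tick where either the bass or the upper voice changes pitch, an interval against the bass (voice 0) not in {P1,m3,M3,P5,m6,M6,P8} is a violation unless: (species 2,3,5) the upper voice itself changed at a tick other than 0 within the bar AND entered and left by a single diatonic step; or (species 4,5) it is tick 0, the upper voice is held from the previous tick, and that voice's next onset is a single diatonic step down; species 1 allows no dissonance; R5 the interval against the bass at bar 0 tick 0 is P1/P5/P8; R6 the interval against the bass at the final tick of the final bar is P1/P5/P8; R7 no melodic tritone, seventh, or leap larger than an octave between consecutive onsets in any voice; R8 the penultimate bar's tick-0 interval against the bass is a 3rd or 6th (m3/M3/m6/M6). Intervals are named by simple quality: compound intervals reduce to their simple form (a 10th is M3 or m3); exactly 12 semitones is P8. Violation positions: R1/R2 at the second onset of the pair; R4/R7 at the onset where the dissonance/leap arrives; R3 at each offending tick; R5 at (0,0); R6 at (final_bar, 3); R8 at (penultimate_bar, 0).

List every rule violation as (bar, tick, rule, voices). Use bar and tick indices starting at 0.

(5, 2, R7, (1,))
(7, 0, R7, (1,))

bar 0: v0=F3 v1=F4 downbeat P8
bar 1: v0=D3 v1=F3 downbeat m3
bar 2: v0=F3 v1=D4 downbeat M6
bar 3: v0=E3 v1=G3 downbeat m3
bar 4: v0=C3 v1=E3 downbeat M3
bar 5: v0=D3 v1=F3 downbeat m3
bar 6: v0=G3 v1=E4 downbeat M6
bar 7: v0=F3 v1=F4 downbeat P8
  -> R7 @ bar 5 tick 2 v(1,): F3->B3 leap 6st
  -> R7 @ bar 7 tick 0 v(1,): B3->F4 leap 6st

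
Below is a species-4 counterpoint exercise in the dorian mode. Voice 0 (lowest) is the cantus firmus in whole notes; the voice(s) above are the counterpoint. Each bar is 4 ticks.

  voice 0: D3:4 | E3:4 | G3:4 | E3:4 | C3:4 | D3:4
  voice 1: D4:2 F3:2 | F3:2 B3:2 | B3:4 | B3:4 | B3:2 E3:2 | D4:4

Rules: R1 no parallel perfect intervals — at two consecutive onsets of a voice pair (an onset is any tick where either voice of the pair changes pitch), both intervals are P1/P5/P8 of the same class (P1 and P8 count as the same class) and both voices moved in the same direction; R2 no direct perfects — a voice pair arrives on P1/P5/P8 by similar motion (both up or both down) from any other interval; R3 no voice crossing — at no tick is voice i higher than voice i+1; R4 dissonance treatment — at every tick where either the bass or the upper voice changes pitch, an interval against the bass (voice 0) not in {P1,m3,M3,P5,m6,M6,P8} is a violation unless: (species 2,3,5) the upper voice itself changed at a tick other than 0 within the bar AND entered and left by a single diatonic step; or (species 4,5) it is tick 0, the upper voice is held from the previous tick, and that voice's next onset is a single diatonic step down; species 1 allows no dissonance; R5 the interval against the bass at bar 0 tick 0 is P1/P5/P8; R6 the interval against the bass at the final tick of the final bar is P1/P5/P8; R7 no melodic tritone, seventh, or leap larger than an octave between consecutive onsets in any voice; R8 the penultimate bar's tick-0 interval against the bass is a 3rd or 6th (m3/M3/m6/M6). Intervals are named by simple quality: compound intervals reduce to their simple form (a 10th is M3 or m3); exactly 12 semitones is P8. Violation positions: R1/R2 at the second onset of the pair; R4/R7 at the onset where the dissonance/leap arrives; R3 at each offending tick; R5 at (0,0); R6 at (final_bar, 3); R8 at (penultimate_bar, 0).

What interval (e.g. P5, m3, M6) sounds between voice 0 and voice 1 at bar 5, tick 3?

voice 0=D3 voice 1=D4 -> P8

P8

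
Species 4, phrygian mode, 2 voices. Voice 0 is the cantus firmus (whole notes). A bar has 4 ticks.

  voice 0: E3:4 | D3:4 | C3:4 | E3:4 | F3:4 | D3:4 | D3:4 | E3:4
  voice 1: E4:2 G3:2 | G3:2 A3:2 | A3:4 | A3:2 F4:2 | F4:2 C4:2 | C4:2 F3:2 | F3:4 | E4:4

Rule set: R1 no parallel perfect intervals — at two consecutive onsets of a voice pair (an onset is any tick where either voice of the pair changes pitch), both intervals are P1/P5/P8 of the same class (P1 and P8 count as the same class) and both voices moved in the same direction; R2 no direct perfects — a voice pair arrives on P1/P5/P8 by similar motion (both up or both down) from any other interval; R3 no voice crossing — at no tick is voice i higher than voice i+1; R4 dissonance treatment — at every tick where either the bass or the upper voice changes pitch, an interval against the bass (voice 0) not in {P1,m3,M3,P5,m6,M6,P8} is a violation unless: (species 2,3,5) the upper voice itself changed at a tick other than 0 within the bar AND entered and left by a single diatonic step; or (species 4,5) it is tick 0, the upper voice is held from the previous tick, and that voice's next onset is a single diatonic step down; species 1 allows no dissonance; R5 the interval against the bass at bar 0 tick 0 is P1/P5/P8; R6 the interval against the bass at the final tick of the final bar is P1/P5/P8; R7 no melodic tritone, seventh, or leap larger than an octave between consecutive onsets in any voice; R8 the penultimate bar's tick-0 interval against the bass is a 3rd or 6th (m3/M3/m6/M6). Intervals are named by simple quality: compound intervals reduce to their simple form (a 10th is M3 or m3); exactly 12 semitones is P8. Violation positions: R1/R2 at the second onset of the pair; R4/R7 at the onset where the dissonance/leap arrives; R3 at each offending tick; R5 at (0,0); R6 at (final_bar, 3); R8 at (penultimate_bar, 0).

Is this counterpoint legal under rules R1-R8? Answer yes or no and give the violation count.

No (6 violations)

bar 0: v0=E3 v1=E4 (P8)
bar 1: v0=D3 v1=G3 (P4)
bar 2: v0=C3 v1=A3 (M6)
bar 3: v0=E3 v1=A3 (P4)
bar 4: v0=F3 v1=F4 (P8)
bar 5: v0=D3 v1=C4 (m7)
bar 6: v0=D3 v1=F3 (m3)
bar 7: v0=E3 v1=E4 (P8)
  R4 @ bar1.0: D3/G3 P4 untreated
  R4 @ bar3.0: E3/A3 P4 untreated
  R4 @ bar3.2: E3/F4 m2 untreated
  R4 @ bar5.0: D3/C4 m7 untreated
  R2 @ bar7.0: D3/F3 m3 -> E3/E4 P8 similar
  R7 @ bar7.0: F3->E4 leap 11st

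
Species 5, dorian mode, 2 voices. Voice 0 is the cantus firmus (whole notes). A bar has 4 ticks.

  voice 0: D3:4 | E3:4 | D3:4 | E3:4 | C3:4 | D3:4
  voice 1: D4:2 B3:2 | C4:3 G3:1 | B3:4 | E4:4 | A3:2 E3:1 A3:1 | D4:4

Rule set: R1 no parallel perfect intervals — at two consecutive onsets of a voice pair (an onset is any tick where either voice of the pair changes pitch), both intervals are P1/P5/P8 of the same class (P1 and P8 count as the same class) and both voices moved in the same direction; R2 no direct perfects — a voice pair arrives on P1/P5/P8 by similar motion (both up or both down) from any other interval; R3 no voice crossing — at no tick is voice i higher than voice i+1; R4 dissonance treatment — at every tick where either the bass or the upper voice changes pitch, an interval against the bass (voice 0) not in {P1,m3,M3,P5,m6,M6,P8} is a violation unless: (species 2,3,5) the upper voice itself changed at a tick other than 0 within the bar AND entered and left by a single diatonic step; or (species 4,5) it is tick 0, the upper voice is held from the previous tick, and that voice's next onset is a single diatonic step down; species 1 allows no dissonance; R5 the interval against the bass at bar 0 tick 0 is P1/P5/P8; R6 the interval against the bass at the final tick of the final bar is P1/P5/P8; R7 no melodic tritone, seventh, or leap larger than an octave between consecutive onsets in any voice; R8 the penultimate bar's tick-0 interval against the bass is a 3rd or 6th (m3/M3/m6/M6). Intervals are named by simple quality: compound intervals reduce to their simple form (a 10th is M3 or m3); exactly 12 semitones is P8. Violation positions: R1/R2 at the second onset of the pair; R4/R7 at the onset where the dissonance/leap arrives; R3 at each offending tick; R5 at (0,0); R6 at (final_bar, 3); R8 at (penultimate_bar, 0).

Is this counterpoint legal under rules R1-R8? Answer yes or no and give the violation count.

bar 0: v0=D3 v1=D4 (P8)
bar 1: v0=E3 v1=C4 (m6)
bar 2: v0=D3 v1=B3 (M6)
bar 3: v0=E3 v1=E4 (P8)
bar 4: v0=C3 v1=A3 (M6)
bar 5: v0=D3 v1=D4 (P8)
  R2 @ bar3.0: D3/B3 M6 -> E3/E4 P8 similar
  R2 @ bar5.0: C3/A3 M6 -> D3/D4 P8 similar

No (2 violations)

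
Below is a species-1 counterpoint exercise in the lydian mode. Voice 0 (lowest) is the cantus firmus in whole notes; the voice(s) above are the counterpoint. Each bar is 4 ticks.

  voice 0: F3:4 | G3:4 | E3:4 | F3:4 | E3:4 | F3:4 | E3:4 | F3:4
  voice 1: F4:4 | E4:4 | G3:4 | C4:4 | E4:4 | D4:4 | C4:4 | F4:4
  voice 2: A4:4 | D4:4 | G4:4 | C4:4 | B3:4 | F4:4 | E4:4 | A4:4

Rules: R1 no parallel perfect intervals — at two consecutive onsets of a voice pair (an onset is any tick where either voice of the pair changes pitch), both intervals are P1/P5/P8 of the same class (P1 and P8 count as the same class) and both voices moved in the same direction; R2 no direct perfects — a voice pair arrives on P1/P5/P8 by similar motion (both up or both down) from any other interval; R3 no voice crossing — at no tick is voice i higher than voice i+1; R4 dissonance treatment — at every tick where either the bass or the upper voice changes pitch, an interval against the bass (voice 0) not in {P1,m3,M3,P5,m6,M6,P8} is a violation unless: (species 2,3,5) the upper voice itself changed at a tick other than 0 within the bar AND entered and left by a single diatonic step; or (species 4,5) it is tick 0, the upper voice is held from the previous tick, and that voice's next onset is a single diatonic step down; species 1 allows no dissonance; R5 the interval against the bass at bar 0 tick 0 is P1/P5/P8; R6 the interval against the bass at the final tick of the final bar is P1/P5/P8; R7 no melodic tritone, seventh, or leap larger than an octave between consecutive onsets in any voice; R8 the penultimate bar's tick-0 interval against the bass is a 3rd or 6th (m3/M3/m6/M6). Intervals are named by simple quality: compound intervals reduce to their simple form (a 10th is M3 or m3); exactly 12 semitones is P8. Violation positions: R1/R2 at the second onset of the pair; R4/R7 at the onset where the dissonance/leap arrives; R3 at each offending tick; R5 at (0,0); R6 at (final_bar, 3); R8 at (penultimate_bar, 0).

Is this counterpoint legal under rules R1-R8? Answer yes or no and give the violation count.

No (17 violations)

bar 0: v0=F3 v1=F4 v2=A4 (M3)
bar 1: v0=G3 v1=E4 v2=D4 (P5)
bar 2: v0=E3 v1=G3 v2=G4 (m3)
bar 3: v0=F3 v1=C4 v2=C4 (P5)
bar 4: v0=E3 v1=E4 v2=B3 (P5)
bar 5: v0=F3 v1=D4 v2=F4 (P8)
bar 6: v0=E3 v1=C4 v2=E4 (P8)
bar 7: v0=F3 v1=F4 v2=A4 (M3)
  R5 @ bar0.0: opens on M3
  R3 @ bar1.0: E4 above D4
  R3 @ bar1.1: E4 above D4
  R3 @ bar1.2: E4 above D4
  R3 @ bar1.3: E4 above D4
  R2 @ bar3.0: E3/G3 m3 -> F3/C4 P5 similar
  R1 @ bar4.0: F3/C4 P5 -> E3/B3 P5 similar
  R3 @ bar4.0: E4 above B3
  R3 @ bar4.1: E4 above B3
  R3 @ bar4.2: E4 above B3
  R3 @ bar4.3: E4 above B3
  R2 @ bar5.0: E3/B3 P5 -> F3/F4 P8 similar
  R7 @ bar5.0: B3->F4 leap 6st
  R1 @ bar6.0: F3/F4 P8 -> E3/E4 P8 similar
  R8 @ bar6.0: penult P8 not 3rd/6th
  R2 @ bar7.0: E3/C4 m6 -> F3/F4 P8 similar
  R6 @ bar7.3: closes on M3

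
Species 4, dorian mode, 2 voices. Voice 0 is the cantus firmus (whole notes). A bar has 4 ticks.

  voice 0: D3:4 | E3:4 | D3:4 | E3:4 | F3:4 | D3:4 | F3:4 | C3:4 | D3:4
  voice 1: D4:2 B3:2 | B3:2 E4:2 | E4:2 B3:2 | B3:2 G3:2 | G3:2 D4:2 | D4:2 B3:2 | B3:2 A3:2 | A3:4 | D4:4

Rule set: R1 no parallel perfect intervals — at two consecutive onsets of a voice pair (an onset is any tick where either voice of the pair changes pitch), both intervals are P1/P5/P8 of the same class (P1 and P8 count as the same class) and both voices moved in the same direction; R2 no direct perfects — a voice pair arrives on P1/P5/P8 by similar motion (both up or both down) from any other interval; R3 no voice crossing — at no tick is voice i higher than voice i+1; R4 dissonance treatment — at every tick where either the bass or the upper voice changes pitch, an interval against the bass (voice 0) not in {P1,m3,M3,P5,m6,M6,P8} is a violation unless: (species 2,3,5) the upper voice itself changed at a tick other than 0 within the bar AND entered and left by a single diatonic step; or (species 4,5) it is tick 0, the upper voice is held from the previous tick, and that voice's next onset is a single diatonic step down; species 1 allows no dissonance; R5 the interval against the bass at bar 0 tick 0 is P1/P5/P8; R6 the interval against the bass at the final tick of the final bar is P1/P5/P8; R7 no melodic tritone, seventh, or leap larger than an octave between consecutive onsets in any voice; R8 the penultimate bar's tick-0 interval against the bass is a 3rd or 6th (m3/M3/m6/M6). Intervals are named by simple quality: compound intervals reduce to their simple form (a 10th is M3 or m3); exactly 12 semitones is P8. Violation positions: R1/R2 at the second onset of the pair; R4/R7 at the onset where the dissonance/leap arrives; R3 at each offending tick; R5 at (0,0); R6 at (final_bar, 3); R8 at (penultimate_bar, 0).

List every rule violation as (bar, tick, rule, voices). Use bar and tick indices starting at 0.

bar 0: v0=D3 v1=D4 downbeat P8
bar 1: v0=E3 v1=B3 downbeat P5
bar 2: v0=D3 v1=E4 downbeat M2
bar 3: v0=E3 v1=B3 downbeat P5
bar 4: v0=F3 v1=G3 downbeat M2
bar 5: v0=D3 v1=D4 downbeat P8
bar 6: v0=F3 v1=B3 downbeat TT
bar 7: v0=C3 v1=A3 downbeat M6
bar 8: v0=D3 v1=D4 downbeat P8
  -> R4 @ bar 2 tick 0 v(0, 1): D3/E4 M2 untreated
  -> R4 @ bar 4 tick 0 v(0, 1): F3/G3 M2 untreated
  -> R2 @ bar 8 tick 0 v(0, 1): C3/A3 M6 -> D3/D4 P8 similar

(2, 0, R4, (0, 1))
(4, 0, R4, (0, 1))
(8, 0, R2, (0, 1))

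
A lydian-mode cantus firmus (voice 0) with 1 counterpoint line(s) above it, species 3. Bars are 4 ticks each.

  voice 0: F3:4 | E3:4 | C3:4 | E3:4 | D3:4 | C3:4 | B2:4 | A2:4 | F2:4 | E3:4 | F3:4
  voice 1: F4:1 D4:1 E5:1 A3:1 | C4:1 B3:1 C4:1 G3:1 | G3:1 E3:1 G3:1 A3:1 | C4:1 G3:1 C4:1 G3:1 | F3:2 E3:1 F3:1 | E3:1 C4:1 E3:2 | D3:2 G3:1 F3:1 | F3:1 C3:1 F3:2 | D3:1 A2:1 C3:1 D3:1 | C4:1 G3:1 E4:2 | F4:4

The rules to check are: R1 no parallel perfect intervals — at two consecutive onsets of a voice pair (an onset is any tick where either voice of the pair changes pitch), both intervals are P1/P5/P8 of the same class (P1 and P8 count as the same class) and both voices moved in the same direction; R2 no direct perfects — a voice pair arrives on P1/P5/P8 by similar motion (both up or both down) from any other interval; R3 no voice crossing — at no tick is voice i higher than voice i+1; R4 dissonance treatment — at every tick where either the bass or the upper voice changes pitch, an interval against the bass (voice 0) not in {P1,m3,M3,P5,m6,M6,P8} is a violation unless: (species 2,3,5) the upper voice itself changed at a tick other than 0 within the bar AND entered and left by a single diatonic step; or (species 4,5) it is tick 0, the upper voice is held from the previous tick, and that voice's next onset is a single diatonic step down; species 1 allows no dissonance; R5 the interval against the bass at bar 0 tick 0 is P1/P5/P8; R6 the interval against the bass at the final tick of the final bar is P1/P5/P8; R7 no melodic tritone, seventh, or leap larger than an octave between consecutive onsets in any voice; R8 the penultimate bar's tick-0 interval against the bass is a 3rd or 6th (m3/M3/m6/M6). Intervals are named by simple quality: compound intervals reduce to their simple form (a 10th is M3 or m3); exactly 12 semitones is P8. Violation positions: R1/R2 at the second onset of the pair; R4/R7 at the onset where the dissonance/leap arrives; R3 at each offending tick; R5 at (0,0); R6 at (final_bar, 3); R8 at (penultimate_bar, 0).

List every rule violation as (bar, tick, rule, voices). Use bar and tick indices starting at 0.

(0, 2, R4, (0, 1))
(0, 2, R7, (1,))
(0, 3, R7, (1,))
(6, 3, R4, (0, 1))
(9, 0, R7, (0,))
(9, 0, R7, (1,))
(10, 0, R1, (0, 1))

bar 0: v0=F3 v1=F4 downbeat P8
bar 1: v0=E3 v1=C4 downbeat m6
bar 2: v0=C3 v1=G3 downbeat P5
bar 3: v0=E3 v1=C4 downbeat m6
bar 4: v0=D3 v1=F3 downbeat m3
bar 5: v0=C3 v1=E3 downbeat M3
bar 6: v0=B2 v1=D3 downbeat m3
bar 7: v0=A2 v1=F3 downbeat m6
bar 8: v0=F2 v1=D3 downbeat M6
bar 9: v0=E3 v1=C4 downbeat m6
bar 10: v0=F3 v1=F4 downbeat P8
  -> R4 @ bar 0 tick 2 v(0, 1): F3/E5 M7 untreated
  -> R7 @ bar 0 tick 2 v(1,): D4->E5 leap 14st
  -> R7 @ bar 0 tick 3 v(1,): E5->A3 leap 19st
  -> R4 @ bar 6 tick 3 v(0, 1): B2/F3 TT untreated
  -> R7 @ bar 9 tick 0 v(0,): F2->E3 leap 11st
  -> R7 @ bar 9 tick 0 v(1,): D3->C4 leap 10st
  -> R1 @ bar 10 tick 0 v(0, 1): E3/E4 P8 -> F3/F4 P8 similar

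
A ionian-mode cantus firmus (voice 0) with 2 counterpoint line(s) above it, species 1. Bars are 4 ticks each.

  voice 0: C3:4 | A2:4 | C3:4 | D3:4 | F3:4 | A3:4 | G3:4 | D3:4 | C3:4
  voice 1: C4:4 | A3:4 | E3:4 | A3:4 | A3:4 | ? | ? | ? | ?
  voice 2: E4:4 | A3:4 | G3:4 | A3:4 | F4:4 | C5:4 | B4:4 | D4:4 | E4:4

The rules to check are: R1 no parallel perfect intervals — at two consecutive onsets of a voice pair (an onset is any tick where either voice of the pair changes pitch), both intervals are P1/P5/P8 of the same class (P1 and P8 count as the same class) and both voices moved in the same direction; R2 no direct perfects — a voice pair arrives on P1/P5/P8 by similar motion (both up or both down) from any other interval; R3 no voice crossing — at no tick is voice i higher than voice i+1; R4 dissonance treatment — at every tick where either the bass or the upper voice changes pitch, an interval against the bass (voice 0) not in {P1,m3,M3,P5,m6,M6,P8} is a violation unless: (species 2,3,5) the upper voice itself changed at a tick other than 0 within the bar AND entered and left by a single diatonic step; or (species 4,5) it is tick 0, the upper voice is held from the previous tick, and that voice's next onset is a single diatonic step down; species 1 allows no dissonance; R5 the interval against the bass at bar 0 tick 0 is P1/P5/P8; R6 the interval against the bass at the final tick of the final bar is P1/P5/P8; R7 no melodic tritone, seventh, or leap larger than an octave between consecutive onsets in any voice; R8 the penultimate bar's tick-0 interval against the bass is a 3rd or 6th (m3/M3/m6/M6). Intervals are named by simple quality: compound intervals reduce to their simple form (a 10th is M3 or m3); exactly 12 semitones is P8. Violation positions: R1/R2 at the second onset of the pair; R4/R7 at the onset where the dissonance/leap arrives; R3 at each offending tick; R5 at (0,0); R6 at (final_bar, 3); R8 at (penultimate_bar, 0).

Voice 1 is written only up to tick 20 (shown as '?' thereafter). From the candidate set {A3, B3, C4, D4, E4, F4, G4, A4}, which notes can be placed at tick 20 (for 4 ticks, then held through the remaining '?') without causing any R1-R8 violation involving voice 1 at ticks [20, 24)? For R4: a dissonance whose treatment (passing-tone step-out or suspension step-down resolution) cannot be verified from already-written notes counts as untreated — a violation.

A3: legal
B3: violates R4
C4: violates R2
D4: violates R4
E4: violates R2
F4: violates R2
G4: violates R4,R7
A4: violates R2

{A3}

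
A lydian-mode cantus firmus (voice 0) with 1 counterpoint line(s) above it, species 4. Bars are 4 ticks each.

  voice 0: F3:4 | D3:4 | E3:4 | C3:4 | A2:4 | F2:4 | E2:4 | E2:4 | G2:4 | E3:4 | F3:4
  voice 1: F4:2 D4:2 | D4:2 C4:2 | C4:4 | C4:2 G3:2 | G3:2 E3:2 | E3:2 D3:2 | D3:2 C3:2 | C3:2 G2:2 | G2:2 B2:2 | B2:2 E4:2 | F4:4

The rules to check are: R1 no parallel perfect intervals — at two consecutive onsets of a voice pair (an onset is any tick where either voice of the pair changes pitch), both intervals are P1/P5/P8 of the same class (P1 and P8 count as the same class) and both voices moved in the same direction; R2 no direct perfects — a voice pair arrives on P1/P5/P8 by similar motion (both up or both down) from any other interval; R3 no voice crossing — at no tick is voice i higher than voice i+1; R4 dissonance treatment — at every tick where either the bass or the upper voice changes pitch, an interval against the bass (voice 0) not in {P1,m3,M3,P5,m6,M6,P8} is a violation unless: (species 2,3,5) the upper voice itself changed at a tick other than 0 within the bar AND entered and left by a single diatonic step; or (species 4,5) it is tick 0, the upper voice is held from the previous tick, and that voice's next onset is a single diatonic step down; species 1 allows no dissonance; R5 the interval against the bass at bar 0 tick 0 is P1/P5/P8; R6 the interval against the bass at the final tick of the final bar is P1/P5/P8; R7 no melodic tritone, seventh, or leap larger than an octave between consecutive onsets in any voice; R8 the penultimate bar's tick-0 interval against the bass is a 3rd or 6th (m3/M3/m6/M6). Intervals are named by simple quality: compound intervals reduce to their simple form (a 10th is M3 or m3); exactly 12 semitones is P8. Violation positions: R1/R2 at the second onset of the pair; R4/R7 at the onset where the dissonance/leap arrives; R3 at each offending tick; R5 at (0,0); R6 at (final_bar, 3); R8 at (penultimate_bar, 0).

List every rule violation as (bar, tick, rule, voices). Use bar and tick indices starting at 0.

bar 0: v0=F3 v1=F4 downbeat P8
bar 1: v0=D3 v1=D4 downbeat P8
bar 2: v0=E3 v1=C4 downbeat m6
bar 3: v0=C3 v1=C4 downbeat P8
bar 4: v0=A2 v1=G3 downbeat m7
bar 5: v0=F2 v1=E3 downbeat M7
bar 6: v0=E2 v1=D3 downbeat m7
bar 7: v0=E2 v1=C3 downbeat m6
bar 8: v0=G2 v1=G2 downbeat P1
bar 9: v0=E3 v1=B2 downbeat P4
bar 10: v0=F3 v1=F4 downbeat P8
  -> R4 @ bar 1 tick 2 v(0, 1): D3/C4 m7 untreated
  -> R4 @ bar 4 tick 0 v(0, 1): A2/G3 m7 untreated
  -> R3 @ bar 9 tick 0 v(0, 1): E3 above B2
  -> R4 @ bar 9 tick 0 v(0, 1): E3/B2 P4 untreated
  -> R8 @ bar 9 tick 0 v(0, 1): penult P4 not 3rd/6th
  -> R3 @ bar 9 tick 1 v(0, 1): E3 above B2
  -> R7 @ bar 9 tick 2 v(1,): B2->E4 leap 17st
  -> R1 @ bar 10 tick 0 v(0, 1): E3/E4 P8 -> F3/F4 P8 similar

(1, 2, R4, (0, 1))
(4, 0, R4, (0, 1))
(9, 0, R3, (0, 1))
(9, 0, R4, (0, 1))
(9, 0, R8, (0, 1))
(9, 1, R3, (0, 1))
(9, 2, R7, (1,))
(10, 0, R1, (0, 1))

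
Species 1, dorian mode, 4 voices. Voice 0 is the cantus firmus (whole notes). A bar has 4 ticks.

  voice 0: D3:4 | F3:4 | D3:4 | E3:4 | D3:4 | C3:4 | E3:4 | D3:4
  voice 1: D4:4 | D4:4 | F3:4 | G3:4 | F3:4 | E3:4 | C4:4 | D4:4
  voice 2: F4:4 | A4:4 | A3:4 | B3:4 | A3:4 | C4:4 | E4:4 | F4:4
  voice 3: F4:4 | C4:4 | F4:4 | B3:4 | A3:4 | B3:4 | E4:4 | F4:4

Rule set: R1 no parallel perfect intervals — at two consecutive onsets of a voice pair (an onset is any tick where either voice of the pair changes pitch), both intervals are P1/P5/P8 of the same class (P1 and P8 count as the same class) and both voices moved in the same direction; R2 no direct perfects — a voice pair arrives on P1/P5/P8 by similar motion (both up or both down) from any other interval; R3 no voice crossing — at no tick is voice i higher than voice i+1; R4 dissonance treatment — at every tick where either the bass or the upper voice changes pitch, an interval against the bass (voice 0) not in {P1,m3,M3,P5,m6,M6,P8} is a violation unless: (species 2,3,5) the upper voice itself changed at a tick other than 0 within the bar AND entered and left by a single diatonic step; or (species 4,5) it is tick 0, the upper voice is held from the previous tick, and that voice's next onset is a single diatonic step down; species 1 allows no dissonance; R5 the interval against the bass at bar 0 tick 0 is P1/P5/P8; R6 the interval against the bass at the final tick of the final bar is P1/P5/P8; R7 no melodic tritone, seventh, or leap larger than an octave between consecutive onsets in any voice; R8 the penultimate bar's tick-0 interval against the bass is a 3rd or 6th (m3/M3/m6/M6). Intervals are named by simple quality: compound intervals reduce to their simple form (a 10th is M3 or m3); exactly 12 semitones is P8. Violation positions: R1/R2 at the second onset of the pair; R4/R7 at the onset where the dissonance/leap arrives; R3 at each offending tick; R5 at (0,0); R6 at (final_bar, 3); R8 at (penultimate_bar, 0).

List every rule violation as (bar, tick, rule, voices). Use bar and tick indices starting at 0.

bar 0: v0=D3 v1=D4 v2=F4 v3=F4 downbeat m3
bar 1: v0=F3 v1=D4 v2=A4 v3=C4 downbeat P5
bar 2: v0=D3 v1=F3 v2=A3 v3=F4 downbeat m3
bar 3: v0=E3 v1=G3 v2=B3 v3=B3 downbeat P5
bar 4: v0=D3 v1=F3 v2=A3 v3=A3 downbeat P5
bar 5: v0=C3 v1=E3 v2=C4 v3=B3 downbeat M7
bar 6: v0=E3 v1=C4 v2=E4 v3=E4 downbeat P8
bar 7: v0=D3 v1=D4 v2=F4 v3=F4 downbeat m3
  -> R5 @ bar 0 tick 0 v(0, 2): opens on m3
  -> R5 @ bar 0 tick 0 v(0, 3): opens on m3
  -> R3 @ bar 1 tick 0 v(2, 3): A4 above C4
  -> R3 @ bar 1 tick 1 v(2, 3): A4 above C4
  -> R3 @ bar 1 tick 2 v(2, 3): A4 above C4
  -> R3 @ bar 1 tick 3 v(2, 3): A4 above C4
  -> R2 @ bar 2 tick 0 v(0, 2): F3/A4 M3 -> D3/A3 P5 similar
  -> R1 @ bar 3 tick 0 v(0, 2): D3/A3 P5 -> E3/B3 P5 similar
  -> R7 @ bar 3 tick 0 v(3,): F4->B3 leap 6st
  -> R1 @ bar 4 tick 0 v(0, 2): E3/B3 P5 -> D3/A3 P5 similar
  -> R1 @ bar 4 tick 0 v(0, 3): E3/B3 P5 -> D3/A3 P5 similar
  -> R1 @ bar 4 tick 0 v(2, 3): B3/B3 P1 -> A3/A3 P1 similar
  -> R3 @ bar 5 tick 0 v(2, 3): C4 above B3
  -> R4 @ bar 5 tick 0 v(0, 3): C3/B3 M7 untreated
  -> R3 @ bar 5 tick 1 v(2, 3): C4 above B3
  -> R3 @ bar 5 tick 2 v(2, 3): C4 above B3
  -> R3 @ bar 5 tick 3 v(2, 3): C4 above B3
  -> R1 @ bar 6 tick 0 v(0, 2): C3/C4 P8 -> E3/E4 P8 similar
  -> R2 @ bar 6 tick 0 v(0, 3): C3/B3 M7 -> E3/E4 P8 similar
  -> R2 @ bar 6 tick 0 v(2, 3): C4/B3 m2 -> E4/E4 P1 similar
  -> R8 @ bar 6 tick 0 v(0, 2): penult P8 not 3rd/6th
  -> R8 @ bar 6 tick 0 v(0, 3): penult P8 not 3rd/6th
  -> R1 @ bar 7 tick 0 v(2, 3): E4/E4 P1 -> F4/F4 P1 similar
  -> R6 @ bar 7 tick 3 v(0, 2): closes on m3
  -> R6 @ bar 7 tick 3 v(0, 3): closes on m3

(0, 0, R5, (0, 2))
(0, 0, R5, (0, 3))
(1, 0, R3, (2, 3))
(1, 1, R3, (2, 3))
(1, 2, R3, (2, 3))
(1, 3, R3, (2, 3))
(2, 0, R2, (0, 2))
(3, 0, R1, (0, 2))
(3, 0, R7, (3,))
(4, 0, R1, (0, 2))
(4, 0, R1, (0, 3))
(4, 0, R1, (2, 3))
(5, 0, R3, (2, 3))
(5, 0, R4, (0, 3))
(5, 1, R3, (2, 3))
(5, 2, R3, (2, 3))
(5, 3, R3, (2, 3))
(6, 0, R1, (0, 2))
(6, 0, R2, (0, 3))
(6, 0, R2, (2, 3))
(6, 0, R8, (0, 2))
(6, 0, R8, (0, 3))
(7, 0, R1, (2, 3))
(7, 3, R6, (0, 2))
(7, 3, R6, (0, 3))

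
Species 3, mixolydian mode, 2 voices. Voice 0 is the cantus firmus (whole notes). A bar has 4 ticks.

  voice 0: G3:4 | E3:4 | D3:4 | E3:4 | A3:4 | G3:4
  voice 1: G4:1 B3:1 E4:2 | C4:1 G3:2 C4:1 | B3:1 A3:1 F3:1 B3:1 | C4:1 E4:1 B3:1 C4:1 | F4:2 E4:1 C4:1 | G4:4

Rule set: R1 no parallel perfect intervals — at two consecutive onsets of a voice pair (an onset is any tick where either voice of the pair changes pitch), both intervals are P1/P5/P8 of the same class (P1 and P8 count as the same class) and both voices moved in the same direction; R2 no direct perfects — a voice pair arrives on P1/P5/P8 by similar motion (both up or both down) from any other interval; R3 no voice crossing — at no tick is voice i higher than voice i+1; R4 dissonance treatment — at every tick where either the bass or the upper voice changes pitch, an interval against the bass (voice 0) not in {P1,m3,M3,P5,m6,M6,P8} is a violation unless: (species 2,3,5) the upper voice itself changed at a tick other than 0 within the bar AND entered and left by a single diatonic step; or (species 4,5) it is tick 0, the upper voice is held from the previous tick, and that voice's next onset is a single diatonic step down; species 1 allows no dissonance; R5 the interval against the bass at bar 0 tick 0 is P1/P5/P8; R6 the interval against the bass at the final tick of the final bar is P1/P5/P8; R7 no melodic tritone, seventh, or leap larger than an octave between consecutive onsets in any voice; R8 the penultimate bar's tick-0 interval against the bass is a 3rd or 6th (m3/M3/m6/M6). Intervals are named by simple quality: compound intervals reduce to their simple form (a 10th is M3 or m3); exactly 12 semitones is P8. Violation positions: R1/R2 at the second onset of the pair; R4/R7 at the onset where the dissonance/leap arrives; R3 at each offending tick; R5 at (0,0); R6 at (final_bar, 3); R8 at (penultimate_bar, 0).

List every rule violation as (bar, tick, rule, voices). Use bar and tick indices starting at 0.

(2, 3, R7, (1,))

bar 0: v0=G3 v1=G4 downbeat P8
bar 1: v0=E3 v1=C4 downbeat m6
bar 2: v0=D3 v1=B3 downbeat M6
bar 3: v0=E3 v1=C4 downbeat m6
bar 4: v0=A3 v1=F4 downbeat m6
bar 5: v0=G3 v1=G4 downbeat P8
  -> R7 @ bar 2 tick 3 v(1,): F3->B3 leap 6st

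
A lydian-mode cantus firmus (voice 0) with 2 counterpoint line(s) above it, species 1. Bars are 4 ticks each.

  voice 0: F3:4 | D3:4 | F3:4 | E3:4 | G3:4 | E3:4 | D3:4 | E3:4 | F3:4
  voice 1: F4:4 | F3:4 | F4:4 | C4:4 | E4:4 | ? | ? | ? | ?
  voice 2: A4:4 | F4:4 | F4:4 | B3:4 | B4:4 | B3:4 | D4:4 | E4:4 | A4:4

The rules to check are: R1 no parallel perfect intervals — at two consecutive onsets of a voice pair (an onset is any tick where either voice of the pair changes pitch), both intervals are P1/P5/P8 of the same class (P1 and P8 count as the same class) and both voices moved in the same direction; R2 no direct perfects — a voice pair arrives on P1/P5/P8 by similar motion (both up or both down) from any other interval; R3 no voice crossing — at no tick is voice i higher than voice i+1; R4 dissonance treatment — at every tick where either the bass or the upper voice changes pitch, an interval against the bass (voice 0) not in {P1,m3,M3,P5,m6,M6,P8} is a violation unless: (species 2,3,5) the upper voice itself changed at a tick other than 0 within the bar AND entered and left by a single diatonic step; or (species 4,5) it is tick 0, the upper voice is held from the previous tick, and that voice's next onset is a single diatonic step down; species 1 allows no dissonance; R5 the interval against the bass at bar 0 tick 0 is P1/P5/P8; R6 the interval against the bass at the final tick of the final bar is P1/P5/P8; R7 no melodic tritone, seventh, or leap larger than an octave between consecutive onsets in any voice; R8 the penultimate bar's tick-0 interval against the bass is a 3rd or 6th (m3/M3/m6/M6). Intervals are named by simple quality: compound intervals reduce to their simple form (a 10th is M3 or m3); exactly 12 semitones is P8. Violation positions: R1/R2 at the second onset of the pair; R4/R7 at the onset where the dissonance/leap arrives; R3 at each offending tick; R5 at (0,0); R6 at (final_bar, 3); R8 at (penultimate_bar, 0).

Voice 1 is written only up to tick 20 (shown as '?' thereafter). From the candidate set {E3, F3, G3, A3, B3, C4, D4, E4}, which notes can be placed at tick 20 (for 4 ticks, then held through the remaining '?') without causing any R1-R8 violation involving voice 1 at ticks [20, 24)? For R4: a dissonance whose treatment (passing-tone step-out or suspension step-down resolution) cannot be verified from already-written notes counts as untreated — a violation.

E3: violates R1,R2
F3: violates R4,R7
G3: legal
A3: violates R4
B3: violates R2
C4: violates R3
D4: violates R3,R4
E4: violates R3

{G3}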